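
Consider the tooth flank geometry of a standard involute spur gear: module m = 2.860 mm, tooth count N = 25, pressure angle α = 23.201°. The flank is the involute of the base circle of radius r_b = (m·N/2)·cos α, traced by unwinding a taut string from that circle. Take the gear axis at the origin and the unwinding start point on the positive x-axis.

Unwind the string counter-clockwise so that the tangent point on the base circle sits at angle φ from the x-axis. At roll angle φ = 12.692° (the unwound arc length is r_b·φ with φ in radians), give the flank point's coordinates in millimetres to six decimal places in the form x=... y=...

x=33.655169 y=0.118473

pitch radius r_p = m·N/2 = 2.860·25/2 = 35.750000
base radius r_b = r_p·cos α = 35.750000·cos 23.201° = 32.858843
roll angle φ = 12.692° = 0.22151719 rad
x = r_b·(cos φ + φ·sin φ) = 32.858843·(0.97556523 + 0.22151719·0.21970999) = 33.655169
y = r_b·(sin φ − φ·cos φ) = 32.858843·(0.21970999 − 0.22151719·0.97556523) = 0.118473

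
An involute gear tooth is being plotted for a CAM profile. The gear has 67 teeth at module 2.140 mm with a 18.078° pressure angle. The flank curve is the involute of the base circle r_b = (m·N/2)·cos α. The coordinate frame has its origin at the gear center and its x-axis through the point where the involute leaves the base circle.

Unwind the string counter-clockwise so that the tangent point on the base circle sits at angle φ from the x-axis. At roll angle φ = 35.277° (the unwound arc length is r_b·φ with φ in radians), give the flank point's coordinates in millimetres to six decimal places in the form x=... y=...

pitch radius r_p = m·N/2 = 2.140·67/2 = 71.690000
base radius r_b = r_p·cos α = 71.690000·cos 18.078° = 68.151020
roll angle φ = 35.277° = 0.61569980 rad
x = r_b·(cos φ + φ·sin φ) = 68.151020·(0.81636949 + 0.61569980·0.57752996) = 79.869899
y = r_b·(sin φ − φ·cos φ) = 68.151020·(0.57752996 − 0.61569980·0.81636949) = 5.103927

x=79.869899 y=5.103927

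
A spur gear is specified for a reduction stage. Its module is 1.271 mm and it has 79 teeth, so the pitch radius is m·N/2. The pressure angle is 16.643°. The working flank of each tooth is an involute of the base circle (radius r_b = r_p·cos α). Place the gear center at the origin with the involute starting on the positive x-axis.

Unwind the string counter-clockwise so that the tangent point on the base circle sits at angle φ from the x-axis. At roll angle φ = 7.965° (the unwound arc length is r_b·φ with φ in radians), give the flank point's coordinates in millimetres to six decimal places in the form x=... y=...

pitch radius r_p = m·N/2 = 1.271·79/2 = 50.204500
base radius r_b = r_p·cos α = 50.204500·cos 16.643° = 48.101328
roll angle φ = 7.965° = 0.13901547 rad
x = r_b·(cos φ + φ·sin φ) = 48.101328·(0.99035290 + 0.13901547·0.13856815) = 48.563871
y = r_b·(sin φ − φ·cos φ) = 48.101328·(0.13856815 − 0.13901547·0.99035290) = 0.042992

x=48.563871 y=0.042992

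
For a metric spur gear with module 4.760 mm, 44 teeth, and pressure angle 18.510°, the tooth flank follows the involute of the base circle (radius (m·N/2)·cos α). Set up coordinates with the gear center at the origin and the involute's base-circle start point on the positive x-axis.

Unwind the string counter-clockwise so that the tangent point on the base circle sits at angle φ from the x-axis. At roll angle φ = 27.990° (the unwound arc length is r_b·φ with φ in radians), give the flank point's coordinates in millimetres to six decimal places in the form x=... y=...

pitch radius r_p = m·N/2 = 4.760·44/2 = 104.720000
base radius r_b = r_p·cos α = 104.720000·cos 18.510° = 99.302652
roll angle φ = 27.990° = 0.48851766 rad
x = r_b·(cos φ + φ·sin φ) = 99.302652·(0.88302952 + 0.48851766·0.46931745) = 110.454279
y = r_b·(sin φ − φ·cos φ) = 99.302652·(0.46931745 − 0.48851766·0.88302952) = 3.767735

x=110.454279 y=3.767735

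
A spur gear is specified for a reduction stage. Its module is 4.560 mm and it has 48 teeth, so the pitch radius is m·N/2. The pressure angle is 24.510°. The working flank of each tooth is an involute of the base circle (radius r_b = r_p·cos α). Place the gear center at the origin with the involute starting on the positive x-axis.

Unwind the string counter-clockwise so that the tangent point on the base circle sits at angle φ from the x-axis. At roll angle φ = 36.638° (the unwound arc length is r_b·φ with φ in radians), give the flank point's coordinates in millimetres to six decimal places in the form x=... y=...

pitch radius r_p = m·N/2 = 4.560·48/2 = 109.440000
base radius r_b = r_p·cos α = 109.440000·cos 24.510° = 99.578239
roll angle φ = 36.638° = 0.63945373 rad
x = r_b·(cos φ + φ·sin φ) = 99.578239·(0.80242187 + 0.63945373·0.59675719) = 117.902674
y = r_b·(sin φ − φ·cos φ) = 99.578239·(0.59675719 − 0.63945373·0.80242187) = 8.329275

x=117.902674 y=8.329275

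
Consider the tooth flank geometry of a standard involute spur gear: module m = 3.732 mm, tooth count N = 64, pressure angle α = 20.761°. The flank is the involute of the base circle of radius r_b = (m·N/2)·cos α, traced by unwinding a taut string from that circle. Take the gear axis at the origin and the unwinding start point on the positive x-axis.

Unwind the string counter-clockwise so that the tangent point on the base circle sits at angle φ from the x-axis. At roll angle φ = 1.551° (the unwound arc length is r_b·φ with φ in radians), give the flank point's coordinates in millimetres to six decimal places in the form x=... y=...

pitch radius r_p = m·N/2 = 3.732·64/2 = 119.424000
base radius r_b = r_p·cos α = 119.424000·cos 20.761° = 111.669462
roll angle φ = 1.551° = 0.02707006 rad
x = r_b·(cos φ + φ·sin φ) = 111.669462·(0.99963363 + 0.02707006·0.02706675) = 111.710370
y = r_b·(sin φ − φ·cos φ) = 111.669462·(0.02706675 − 0.02707006·0.99963363) = 0.000738

x=111.710370 y=0.000738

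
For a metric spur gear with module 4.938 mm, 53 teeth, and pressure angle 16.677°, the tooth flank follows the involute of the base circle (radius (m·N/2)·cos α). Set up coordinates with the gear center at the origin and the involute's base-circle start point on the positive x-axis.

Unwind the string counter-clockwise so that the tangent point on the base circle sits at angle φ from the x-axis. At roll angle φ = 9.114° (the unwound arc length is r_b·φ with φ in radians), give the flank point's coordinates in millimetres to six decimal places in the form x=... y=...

x=126.928750 y=0.167754

pitch radius r_p = m·N/2 = 4.938·53/2 = 130.857000
base radius r_b = r_p·cos α = 130.857000·cos 16.677° = 125.352863
roll angle φ = 9.114° = 0.15906931 rad
x = r_b·(cos φ + φ·sin φ) = 125.352863·(0.98737513 + 0.15906931·0.15839933) = 126.928750
y = r_b·(sin φ − φ·cos φ) = 125.352863·(0.15839933 − 0.15906931·0.98737513) = 0.167754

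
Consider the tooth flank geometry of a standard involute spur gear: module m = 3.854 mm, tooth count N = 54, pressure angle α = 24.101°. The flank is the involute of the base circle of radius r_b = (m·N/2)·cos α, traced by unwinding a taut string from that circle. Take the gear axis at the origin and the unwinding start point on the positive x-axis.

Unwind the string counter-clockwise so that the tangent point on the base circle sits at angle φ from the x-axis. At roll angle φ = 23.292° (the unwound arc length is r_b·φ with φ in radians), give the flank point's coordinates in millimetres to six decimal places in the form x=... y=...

pitch radius r_p = m·N/2 = 3.854·54/2 = 104.058000
base radius r_b = r_p·cos α = 104.058000·cos 24.101° = 94.986957
roll angle φ = 23.292° = 0.40652209 rad
x = r_b·(cos φ + φ·sin φ) = 94.986957·(0.91850160 + 0.40652209·0.39541726) = 102.514431
y = r_b·(sin φ − φ·cos φ) = 94.986957·(0.39541726 − 0.40652209·0.91850160) = 2.092189

x=102.514431 y=2.092189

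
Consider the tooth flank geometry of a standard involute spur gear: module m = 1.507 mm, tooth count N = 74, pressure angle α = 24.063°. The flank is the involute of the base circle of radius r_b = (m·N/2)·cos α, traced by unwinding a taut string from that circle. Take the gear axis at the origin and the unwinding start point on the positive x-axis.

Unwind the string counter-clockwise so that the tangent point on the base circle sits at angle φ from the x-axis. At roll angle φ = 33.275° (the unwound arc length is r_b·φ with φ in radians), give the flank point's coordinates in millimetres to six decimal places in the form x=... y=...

pitch radius r_p = m·N/2 = 1.507·74/2 = 55.759000
base radius r_b = r_p·cos α = 55.759000·cos 24.063° = 50.913413
roll angle φ = 33.275° = 0.58075831 rad
x = r_b·(cos φ + φ·sin φ) = 50.913413·(0.83604684 + 0.58075831·0.54865808) = 58.788933
y = r_b·(sin φ − φ·cos φ) = 50.913413·(0.54865808 − 0.58075831·0.83604684) = 3.213498

x=58.788933 y=3.213498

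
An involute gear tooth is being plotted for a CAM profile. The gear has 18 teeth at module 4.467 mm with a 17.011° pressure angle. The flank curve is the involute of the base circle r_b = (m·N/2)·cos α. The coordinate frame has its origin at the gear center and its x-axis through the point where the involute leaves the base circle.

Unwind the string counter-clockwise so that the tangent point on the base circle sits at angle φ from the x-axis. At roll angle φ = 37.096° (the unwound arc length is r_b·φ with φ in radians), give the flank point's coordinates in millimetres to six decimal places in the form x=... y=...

pitch radius r_p = m·N/2 = 4.467·18/2 = 40.203000
base radius r_b = r_p·cos α = 40.203000·cos 17.011° = 38.444063
roll angle φ = 37.096° = 0.64744734 rad
x = r_b·(cos φ + φ·sin φ) = 38.444063·(0.79762604 + 0.64744734·0.60315230) = 45.676752
y = r_b·(sin φ − φ·cos φ) = 38.444063·(0.60315230 − 0.64744734·0.79762604) = 3.334309

x=45.676752 y=3.334309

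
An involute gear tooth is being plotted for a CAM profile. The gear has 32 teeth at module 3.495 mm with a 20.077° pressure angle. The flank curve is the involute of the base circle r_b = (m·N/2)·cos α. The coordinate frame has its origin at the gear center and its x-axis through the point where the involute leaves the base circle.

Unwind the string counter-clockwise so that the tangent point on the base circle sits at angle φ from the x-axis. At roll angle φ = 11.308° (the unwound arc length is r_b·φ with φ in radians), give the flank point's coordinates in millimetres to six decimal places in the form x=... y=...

x=53.534829 y=0.134065

pitch radius r_p = m·N/2 = 3.495·32/2 = 55.920000
base radius r_b = r_p·cos α = 55.920000·cos 20.077° = 52.521861
roll angle φ = 11.308° = 0.19736183 rad
x = r_b·(cos φ + φ·sin φ) = 52.521861·(0.98058729 + 0.19736183·0.19608306) = 53.534829
y = r_b·(sin φ − φ·cos φ) = 52.521861·(0.19608306 − 0.19736183·0.98058729) = 0.134065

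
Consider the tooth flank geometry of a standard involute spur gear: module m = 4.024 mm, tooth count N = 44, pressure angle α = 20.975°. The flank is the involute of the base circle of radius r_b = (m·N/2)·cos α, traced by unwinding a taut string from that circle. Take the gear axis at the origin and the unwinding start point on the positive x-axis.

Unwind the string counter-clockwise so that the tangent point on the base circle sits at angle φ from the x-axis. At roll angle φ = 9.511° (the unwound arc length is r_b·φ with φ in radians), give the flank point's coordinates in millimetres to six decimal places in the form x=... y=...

pitch radius r_p = m·N/2 = 4.024·44/2 = 88.528000
base radius r_b = r_p·cos α = 88.528000·cos 20.975° = 82.661843
roll angle φ = 9.511° = 0.16599827 rad
x = r_b·(cos φ + φ·sin φ) = 82.661843·(0.98625390 + 0.16599827·0.16523696) = 83.792900
y = r_b·(sin φ − φ·cos φ) = 82.661843·(0.16523696 − 0.16599827·0.98625390) = 0.125689

x=83.792900 y=0.125689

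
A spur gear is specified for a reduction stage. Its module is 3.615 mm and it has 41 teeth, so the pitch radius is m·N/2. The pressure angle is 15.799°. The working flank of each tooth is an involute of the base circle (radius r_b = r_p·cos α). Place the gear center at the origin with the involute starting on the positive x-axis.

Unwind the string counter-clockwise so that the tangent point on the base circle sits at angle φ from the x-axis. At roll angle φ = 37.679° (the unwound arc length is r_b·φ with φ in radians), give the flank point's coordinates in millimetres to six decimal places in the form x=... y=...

x=85.099651 y=6.472132

pitch radius r_p = m·N/2 = 3.615·41/2 = 74.107500
base radius r_b = r_p·cos α = 74.107500·cos 15.799° = 71.307922
roll angle φ = 37.679° = 0.65762261 rad
x = r_b·(cos φ + φ·sin φ) = 71.307922·(0.79144762 + 0.65762261·0.61123700) = 85.099651
y = r_b·(sin φ − φ·cos φ) = 71.307922·(0.61123700 − 0.65762261·0.79144762) = 6.472132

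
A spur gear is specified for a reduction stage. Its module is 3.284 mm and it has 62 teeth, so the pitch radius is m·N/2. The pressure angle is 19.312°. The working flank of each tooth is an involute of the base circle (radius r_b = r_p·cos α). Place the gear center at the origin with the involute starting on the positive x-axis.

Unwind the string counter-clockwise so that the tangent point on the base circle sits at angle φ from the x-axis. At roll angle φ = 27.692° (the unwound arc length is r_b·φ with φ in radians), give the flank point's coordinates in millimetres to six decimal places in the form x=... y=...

x=106.650196 y=3.531899

pitch radius r_p = m·N/2 = 3.284·62/2 = 101.804000
base radius r_b = r_p·cos α = 101.804000·cos 19.312° = 96.075663
roll angle φ = 27.692° = 0.48331658 rad
x = r_b·(cos φ + φ·sin φ) = 96.075663·(0.88545852 + 0.48331658·0.46471842) = 106.650196
y = r_b·(sin φ − φ·cos φ) = 96.075663·(0.46471842 − 0.48331658·0.88545852) = 3.531899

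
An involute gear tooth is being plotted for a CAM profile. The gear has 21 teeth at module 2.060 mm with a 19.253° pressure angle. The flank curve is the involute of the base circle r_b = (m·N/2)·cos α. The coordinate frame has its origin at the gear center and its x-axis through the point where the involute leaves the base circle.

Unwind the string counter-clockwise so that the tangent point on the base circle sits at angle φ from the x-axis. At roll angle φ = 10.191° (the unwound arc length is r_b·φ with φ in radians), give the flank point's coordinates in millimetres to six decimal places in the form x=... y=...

x=20.740735 y=0.038181

pitch radius r_p = m·N/2 = 2.060·21/2 = 21.630000
base radius r_b = r_p·cos α = 21.630000·cos 19.253° = 20.420272
roll angle φ = 10.191° = 0.17786650 rad
x = r_b·(cos φ + φ·sin φ) = 20.420272·(0.98422341 + 0.17786650·0.17693014) = 20.740735
y = r_b·(sin φ − φ·cos φ) = 20.420272·(0.17693014 − 0.17786650·0.98422341) = 0.038181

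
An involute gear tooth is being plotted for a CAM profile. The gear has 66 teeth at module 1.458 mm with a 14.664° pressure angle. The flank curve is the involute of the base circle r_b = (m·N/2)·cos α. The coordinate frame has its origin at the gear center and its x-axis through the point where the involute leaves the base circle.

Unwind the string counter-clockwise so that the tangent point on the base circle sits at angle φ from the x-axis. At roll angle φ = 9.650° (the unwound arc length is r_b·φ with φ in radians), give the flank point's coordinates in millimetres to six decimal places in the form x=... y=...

pitch radius r_p = m·N/2 = 1.458·66/2 = 48.114000
base radius r_b = r_p·cos α = 48.114000·cos 14.664° = 46.546783
roll angle φ = 9.650° = 0.16842427 rad
x = r_b·(cos φ + φ·sin φ) = 46.546783·(0.98585013 + 0.16842427·0.16762913) = 47.202298
y = r_b·(sin φ − φ·cos φ) = 46.546783·(0.16762913 − 0.16842427·0.98585013) = 0.073918

x=47.202298 y=0.073918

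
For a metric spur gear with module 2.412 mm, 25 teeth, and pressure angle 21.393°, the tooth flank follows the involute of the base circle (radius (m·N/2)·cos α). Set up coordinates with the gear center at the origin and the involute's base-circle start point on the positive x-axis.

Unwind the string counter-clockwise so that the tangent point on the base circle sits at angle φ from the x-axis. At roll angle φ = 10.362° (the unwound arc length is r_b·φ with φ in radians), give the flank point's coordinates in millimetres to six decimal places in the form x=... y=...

x=28.528017 y=0.055170

pitch radius r_p = m·N/2 = 2.412·25/2 = 30.150000
base radius r_b = r_p·cos α = 30.150000·cos 21.393° = 28.072677
roll angle φ = 10.362° = 0.18085102 rad
x = r_b·(cos φ + φ·sin φ) = 28.072677·(0.98369098 + 0.18085102·0.17986678) = 28.528017
y = r_b·(sin φ − φ·cos φ) = 28.072677·(0.17986678 − 0.18085102·0.98369098) = 0.055170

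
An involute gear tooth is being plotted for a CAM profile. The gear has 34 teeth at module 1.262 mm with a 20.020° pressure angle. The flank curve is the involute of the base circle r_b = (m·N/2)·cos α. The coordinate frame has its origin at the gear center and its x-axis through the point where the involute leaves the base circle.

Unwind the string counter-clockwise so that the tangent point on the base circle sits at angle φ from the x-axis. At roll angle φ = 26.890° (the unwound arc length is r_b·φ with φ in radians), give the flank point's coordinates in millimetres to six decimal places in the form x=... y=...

x=22.256809 y=0.679401

pitch radius r_p = m·N/2 = 1.262·34/2 = 21.454000
base radius r_b = r_p·cos α = 21.454000·cos 20.020° = 20.157603
roll angle φ = 26.890° = 0.46931904 rad
x = r_b·(cos φ + φ·sin φ) = 20.157603·(0.89187648 + 0.46931904·0.45227905) = 22.256809
y = r_b·(sin φ − φ·cos φ) = 20.157603·(0.45227905 − 0.46931904·0.89187648) = 0.679401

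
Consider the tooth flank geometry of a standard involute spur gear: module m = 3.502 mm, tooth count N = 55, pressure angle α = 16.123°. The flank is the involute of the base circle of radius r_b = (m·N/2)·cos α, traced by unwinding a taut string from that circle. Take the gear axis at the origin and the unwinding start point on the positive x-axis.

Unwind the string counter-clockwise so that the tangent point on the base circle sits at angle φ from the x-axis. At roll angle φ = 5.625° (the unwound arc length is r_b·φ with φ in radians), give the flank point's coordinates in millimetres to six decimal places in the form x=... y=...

x=92.961888 y=0.029153

pitch radius r_p = m·N/2 = 3.502·55/2 = 96.305000
base radius r_b = r_p·cos α = 96.305000·cos 16.123° = 92.517108
roll angle φ = 5.625° = 0.09817477 rad
x = r_b·(cos φ + φ·sin φ) = 92.517108·(0.99518473 + 0.09817477·0.09801714) = 92.961888
y = r_b·(sin φ − φ·cos φ) = 92.517108·(0.09801714 − 0.09817477·0.99518473) = 0.029153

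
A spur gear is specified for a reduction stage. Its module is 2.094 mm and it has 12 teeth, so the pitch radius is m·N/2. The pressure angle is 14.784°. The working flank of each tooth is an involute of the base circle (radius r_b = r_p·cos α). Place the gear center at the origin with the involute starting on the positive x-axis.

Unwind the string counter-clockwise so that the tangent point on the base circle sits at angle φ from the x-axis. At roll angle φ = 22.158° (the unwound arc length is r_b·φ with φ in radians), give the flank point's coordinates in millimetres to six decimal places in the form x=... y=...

x=13.022813 y=0.230728

pitch radius r_p = m·N/2 = 2.094·12/2 = 12.564000
base radius r_b = r_p·cos α = 12.564000·cos 14.784° = 12.148065
roll angle φ = 22.158° = 0.38673006 rad
x = r_b·(cos φ + φ·sin φ) = 12.148065·(0.92614731 + 0.38673006·0.37716199) = 13.022813
y = r_b·(sin φ − φ·cos φ) = 12.148065·(0.37716199 − 0.38673006·0.92614731) = 0.230728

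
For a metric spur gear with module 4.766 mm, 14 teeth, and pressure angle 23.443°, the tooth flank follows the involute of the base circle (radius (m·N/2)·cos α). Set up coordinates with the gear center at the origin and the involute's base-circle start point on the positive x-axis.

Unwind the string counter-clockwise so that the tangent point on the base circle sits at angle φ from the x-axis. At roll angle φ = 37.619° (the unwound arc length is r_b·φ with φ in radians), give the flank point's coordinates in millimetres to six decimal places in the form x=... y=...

x=36.511456 y=2.765230

pitch radius r_p = m·N/2 = 4.766·14/2 = 33.362000
base radius r_b = r_p·cos α = 33.362000·cos 23.443° = 30.608177
roll angle φ = 37.619° = 0.65657541 rad
x = r_b·(cos φ + φ·sin φ) = 30.608177·(0.79208727 + 0.65657541·0.61040786) = 36.511456
y = r_b·(sin φ − φ·cos φ) = 30.608177·(0.61040786 − 0.65657541·0.79208727) = 2.765230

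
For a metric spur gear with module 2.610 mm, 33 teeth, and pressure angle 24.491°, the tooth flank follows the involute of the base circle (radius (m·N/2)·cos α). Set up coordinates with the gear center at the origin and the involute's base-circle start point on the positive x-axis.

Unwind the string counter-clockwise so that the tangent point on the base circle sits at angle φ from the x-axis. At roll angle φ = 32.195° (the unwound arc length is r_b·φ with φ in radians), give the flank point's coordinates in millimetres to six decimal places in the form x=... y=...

pitch radius r_p = m·N/2 = 2.610·33/2 = 43.065000
base radius r_b = r_p·cos α = 43.065000·cos 24.491° = 39.190287
roll angle φ = 32.195° = 0.56190875 rad
x = r_b·(cos φ + φ·sin φ) = 39.190287·(0.84623967 + 0.56190875·0.53280243) = 44.897412
y = r_b·(sin φ − φ·cos φ) = 39.190287·(0.53280243 − 0.56190875·0.84623967) = 2.245327

x=44.897412 y=2.245327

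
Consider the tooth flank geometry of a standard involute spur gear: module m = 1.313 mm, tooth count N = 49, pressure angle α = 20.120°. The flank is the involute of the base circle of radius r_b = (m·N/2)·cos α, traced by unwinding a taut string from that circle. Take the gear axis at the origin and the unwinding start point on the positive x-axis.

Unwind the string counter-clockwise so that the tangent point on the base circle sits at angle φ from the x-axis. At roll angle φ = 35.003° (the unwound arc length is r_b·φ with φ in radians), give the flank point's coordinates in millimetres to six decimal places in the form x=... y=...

x=35.326903 y=2.211134

pitch radius r_p = m·N/2 = 1.313·49/2 = 32.168500
base radius r_b = r_p·cos α = 32.168500·cos 20.120° = 30.205393
roll angle φ = 35.003° = 0.61091760 rad
x = r_b·(cos φ + φ·sin φ) = 30.205393·(0.81912201 + 0.61091760·0.57361933) = 35.326903
y = r_b·(sin φ − φ·cos φ) = 30.205393·(0.57361933 − 0.61091760·0.81912201) = 2.211134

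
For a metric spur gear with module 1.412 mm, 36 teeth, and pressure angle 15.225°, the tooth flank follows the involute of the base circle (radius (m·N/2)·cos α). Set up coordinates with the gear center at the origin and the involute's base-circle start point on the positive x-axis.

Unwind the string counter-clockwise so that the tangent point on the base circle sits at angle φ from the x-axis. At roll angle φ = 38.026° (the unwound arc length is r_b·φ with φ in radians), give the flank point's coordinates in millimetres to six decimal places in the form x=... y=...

x=29.344625 y=2.286082

pitch radius r_p = m·N/2 = 1.412·36/2 = 25.416000
base radius r_b = r_p·cos α = 25.416000·cos 15.225° = 24.523949
roll angle φ = 38.026° = 0.66367890 rad
x = r_b·(cos φ + φ·sin φ) = 24.523949·(0.78773129 + 0.66367890·0.61601900) = 29.344625
y = r_b·(sin φ − φ·cos φ) = 24.523949·(0.61601900 − 0.66367890·0.78773129) = 2.286082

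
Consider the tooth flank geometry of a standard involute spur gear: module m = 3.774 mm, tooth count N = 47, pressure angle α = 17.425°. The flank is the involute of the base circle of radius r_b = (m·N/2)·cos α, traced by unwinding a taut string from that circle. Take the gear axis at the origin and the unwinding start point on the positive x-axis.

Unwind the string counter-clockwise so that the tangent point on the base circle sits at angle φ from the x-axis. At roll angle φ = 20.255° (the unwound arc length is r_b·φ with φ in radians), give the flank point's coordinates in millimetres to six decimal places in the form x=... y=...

pitch radius r_p = m·N/2 = 3.774·47/2 = 88.689000
base radius r_b = r_p·cos α = 88.689000·cos 17.425° = 84.619040
roll angle φ = 20.255° = 0.35351644 rad
x = r_b·(cos φ + φ·sin φ) = 84.619040·(0.93816113 + 0.35351644·0.34619893) = 89.742566
y = r_b·(sin φ − φ·cos φ) = 84.619040·(0.34619893 − 0.35351644·0.93816113) = 1.230661

x=89.742566 y=1.230661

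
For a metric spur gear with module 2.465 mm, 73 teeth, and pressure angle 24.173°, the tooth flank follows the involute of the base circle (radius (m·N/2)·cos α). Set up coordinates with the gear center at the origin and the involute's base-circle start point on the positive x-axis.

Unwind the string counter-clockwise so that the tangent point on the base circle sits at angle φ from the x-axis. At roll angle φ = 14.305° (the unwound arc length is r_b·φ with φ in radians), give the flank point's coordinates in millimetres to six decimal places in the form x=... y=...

pitch radius r_p = m·N/2 = 2.465·73/2 = 89.972500
base radius r_b = r_p·cos α = 89.972500·cos 24.173° = 82.083098
roll angle φ = 14.305° = 0.24966935 rad
x = r_b·(cos φ + φ·sin φ) = 82.083098·(0.96899417 + 0.24966935·0.24708357) = 84.601684
y = r_b·(sin φ − φ·cos φ) = 82.083098·(0.24708357 − 0.24966935·0.96899417) = 0.423174

x=84.601684 y=0.423174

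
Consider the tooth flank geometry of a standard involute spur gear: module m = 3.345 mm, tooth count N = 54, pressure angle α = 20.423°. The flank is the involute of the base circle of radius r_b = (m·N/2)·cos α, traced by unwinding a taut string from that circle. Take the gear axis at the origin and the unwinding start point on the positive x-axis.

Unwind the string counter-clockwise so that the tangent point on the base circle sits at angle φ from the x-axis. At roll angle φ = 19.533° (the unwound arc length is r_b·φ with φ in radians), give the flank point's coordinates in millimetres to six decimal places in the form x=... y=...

pitch radius r_p = m·N/2 = 3.345·54/2 = 90.315000
base radius r_b = r_p·cos α = 90.315000·cos 20.423° = 84.637979
roll angle φ = 19.533° = 0.34091516 rad
x = r_b·(cos φ + φ·sin φ) = 84.637979·(0.94244908 + 0.34091516·0.33434973) = 89.414436
y = r_b·(sin φ − φ·cos φ) = 84.637979·(0.33434973 − 0.34091516·0.94244908) = 1.104910

x=89.414436 y=1.104910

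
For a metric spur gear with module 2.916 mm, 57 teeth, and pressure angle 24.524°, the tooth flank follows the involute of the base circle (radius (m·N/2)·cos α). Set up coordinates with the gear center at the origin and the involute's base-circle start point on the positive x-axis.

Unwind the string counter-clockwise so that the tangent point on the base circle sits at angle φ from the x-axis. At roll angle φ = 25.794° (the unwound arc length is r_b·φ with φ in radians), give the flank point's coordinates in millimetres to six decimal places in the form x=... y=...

pitch radius r_p = m·N/2 = 2.916·57/2 = 83.106000
base radius r_b = r_p·cos α = 83.106000·cos 24.524° = 75.608799
roll angle φ = 25.794° = 0.45019023 rad
x = r_b·(cos φ + φ·sin φ) = 75.608799·(0.90036434 + 0.45019023·0.43513682) = 82.886802
y = r_b·(sin φ − φ·cos φ) = 75.608799·(0.43513682 − 0.45019023·0.90036434) = 2.253262

x=82.886802 y=2.253262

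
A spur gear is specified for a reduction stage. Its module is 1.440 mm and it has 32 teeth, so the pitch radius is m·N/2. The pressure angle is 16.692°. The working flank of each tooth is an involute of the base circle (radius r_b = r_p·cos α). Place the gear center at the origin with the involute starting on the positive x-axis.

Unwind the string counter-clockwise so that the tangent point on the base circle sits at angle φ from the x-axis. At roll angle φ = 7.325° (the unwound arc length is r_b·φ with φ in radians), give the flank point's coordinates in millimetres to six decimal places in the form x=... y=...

x=22.248772 y=0.015347

pitch radius r_p = m·N/2 = 1.440·32/2 = 23.040000
base radius r_b = r_p·cos α = 23.040000·cos 16.692° = 22.069155
roll angle φ = 7.325° = 0.12784537 rad
x = r_b·(cos φ + φ·sin φ) = 22.069155·(0.99183891 + 0.12784537·0.12749739) = 22.248772
y = r_b·(sin φ − φ·cos φ) = 22.069155·(0.12749739 − 0.12784537·0.99183891) = 0.015347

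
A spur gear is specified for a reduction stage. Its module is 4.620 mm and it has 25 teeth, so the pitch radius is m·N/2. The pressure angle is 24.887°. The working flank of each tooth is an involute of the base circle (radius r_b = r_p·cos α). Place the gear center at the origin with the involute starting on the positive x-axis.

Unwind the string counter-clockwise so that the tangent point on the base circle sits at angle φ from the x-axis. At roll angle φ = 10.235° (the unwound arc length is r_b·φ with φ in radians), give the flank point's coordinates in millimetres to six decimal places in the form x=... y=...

x=53.216498 y=0.099223

pitch radius r_p = m·N/2 = 4.620·25/2 = 57.750000
base radius r_b = r_p·cos α = 57.750000·cos 24.887° = 52.387307
roll angle φ = 10.235° = 0.17863445 rad
x = r_b·(cos φ + φ·sin φ) = 52.387307·(0.98408725 + 0.17863445·0.17768592) = 53.216498
y = r_b·(sin φ − φ·cos φ) = 52.387307·(0.17768592 − 0.17863445·0.98408725) = 0.099223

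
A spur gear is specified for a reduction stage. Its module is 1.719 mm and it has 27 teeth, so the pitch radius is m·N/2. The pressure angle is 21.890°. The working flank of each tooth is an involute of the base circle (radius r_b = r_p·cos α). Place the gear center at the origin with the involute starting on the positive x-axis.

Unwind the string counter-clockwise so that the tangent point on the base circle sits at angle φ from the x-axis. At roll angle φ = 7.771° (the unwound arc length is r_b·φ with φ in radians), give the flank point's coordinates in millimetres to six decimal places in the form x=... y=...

x=21.730489 y=0.017875

pitch radius r_p = m·N/2 = 1.719·27/2 = 23.206500
base radius r_b = r_p·cos α = 23.206500·cos 21.890° = 21.533342
roll angle φ = 7.771° = 0.13562954 rad
x = r_b·(cos φ + φ·sin φ) = 21.533342·(0.99081641 + 0.13562954·0.13521409) = 21.730489
y = r_b·(sin φ − φ·cos φ) = 21.533342·(0.13521409 − 0.13562954·0.99081641) = 0.017875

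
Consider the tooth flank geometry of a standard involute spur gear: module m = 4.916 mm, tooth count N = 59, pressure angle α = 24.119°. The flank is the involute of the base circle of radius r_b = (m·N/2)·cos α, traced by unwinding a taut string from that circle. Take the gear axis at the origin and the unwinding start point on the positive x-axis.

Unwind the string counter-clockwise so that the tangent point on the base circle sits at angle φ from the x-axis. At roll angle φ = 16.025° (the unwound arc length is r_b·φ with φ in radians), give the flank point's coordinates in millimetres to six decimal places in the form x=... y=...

pitch radius r_p = m·N/2 = 4.916·59/2 = 145.022000
base radius r_b = r_p·cos α = 145.022000·cos 24.119° = 132.361394
roll angle φ = 16.025° = 0.27968901 rad
x = r_b·(cos φ + φ·sin φ) = 132.361394·(0.96114133 + 0.27968901·0.27605676) = 137.437635
y = r_b·(sin φ − φ·cos φ) = 132.361394·(0.27605676 − 0.27968901·0.96114133) = 0.957779

x=137.437635 y=0.957779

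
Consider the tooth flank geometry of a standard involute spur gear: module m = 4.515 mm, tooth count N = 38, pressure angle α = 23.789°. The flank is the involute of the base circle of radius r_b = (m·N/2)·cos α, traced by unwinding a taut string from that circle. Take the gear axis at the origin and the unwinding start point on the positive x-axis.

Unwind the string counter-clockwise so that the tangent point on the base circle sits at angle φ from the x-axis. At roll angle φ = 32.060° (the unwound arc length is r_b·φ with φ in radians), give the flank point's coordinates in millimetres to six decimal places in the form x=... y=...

x=89.839759 y=4.442141

pitch radius r_p = m·N/2 = 4.515·38/2 = 85.785000
base radius r_b = r_p·cos α = 85.785000·cos 23.789° = 78.496460
roll angle φ = 32.060° = 0.55955256 rad
x = r_b·(cos φ + φ·sin φ) = 78.496460·(0.84749270 + 0.55955256·0.53080705) = 89.839759
y = r_b·(sin φ − φ·cos φ) = 78.496460·(0.53080705 − 0.55955256·0.84749270) = 4.442141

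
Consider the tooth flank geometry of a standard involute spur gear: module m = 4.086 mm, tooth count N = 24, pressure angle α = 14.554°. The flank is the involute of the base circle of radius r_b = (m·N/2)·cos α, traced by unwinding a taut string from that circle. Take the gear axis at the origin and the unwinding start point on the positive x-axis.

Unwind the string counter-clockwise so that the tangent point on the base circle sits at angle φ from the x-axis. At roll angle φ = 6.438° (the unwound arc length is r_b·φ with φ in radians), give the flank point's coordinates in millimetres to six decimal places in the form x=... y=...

pitch radius r_p = m·N/2 = 4.086·24/2 = 49.032000
base radius r_b = r_p·cos α = 49.032000·cos 14.554° = 47.458624
roll angle φ = 6.438° = 0.11236430 rad
x = r_b·(cos φ + φ·sin φ) = 47.458624·(0.99369377 + 0.11236430·0.11212800) = 47.757279
y = r_b·(sin φ − φ·cos φ) = 47.458624·(0.11212800 − 0.11236430·0.99369377) = 0.022415

x=47.757279 y=0.022415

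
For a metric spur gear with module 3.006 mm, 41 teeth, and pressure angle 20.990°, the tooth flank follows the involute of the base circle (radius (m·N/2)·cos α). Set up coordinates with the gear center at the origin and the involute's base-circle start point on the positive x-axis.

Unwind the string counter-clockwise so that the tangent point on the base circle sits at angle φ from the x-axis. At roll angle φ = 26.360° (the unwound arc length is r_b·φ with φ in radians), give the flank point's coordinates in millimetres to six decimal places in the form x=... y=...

pitch radius r_p = m·N/2 = 3.006·41/2 = 61.623000
base radius r_b = r_p·cos α = 61.623000·cos 20.990° = 57.533880
roll angle φ = 26.360° = 0.46006879 rad
x = r_b·(cos φ + φ·sin φ) = 57.533880·(0.89602196 + 0.46006879·0.44400975) = 63.304355
y = r_b·(sin φ − φ·cos φ) = 57.533880·(0.44400975 − 0.46006879·0.89602196) = 1.828312

x=63.304355 y=1.828312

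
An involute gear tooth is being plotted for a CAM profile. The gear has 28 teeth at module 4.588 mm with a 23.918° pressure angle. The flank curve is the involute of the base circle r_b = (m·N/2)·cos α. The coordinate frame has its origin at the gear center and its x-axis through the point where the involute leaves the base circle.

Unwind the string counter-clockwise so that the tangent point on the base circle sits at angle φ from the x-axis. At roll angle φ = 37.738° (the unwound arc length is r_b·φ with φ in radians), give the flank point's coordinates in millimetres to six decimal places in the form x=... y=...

x=70.104012 y=5.353605

pitch radius r_p = m·N/2 = 4.588·28/2 = 64.232000
base radius r_b = r_p·cos α = 64.232000·cos 23.918° = 58.716182
roll angle φ = 37.738° = 0.65865235 rad
x = r_b·(cos φ + φ·sin φ) = 58.716182·(0.79081778 + 0.65865235·0.61205166) = 70.104012
y = r_b·(sin φ − φ·cos φ) = 58.716182·(0.61205166 − 0.65865235·0.79081778) = 5.353605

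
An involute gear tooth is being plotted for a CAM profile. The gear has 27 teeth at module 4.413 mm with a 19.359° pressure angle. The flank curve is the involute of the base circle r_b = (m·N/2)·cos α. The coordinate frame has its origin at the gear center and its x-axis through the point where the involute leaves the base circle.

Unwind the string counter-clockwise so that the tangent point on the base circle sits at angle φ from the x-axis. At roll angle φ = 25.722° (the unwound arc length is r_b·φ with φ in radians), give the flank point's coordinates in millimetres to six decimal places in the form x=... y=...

x=61.588932 y=1.661262

pitch radius r_p = m·N/2 = 4.413·27/2 = 59.575500
base radius r_b = r_p·cos α = 59.575500·cos 19.359° = 56.207108
roll angle φ = 25.722° = 0.44893359 rad
x = r_b·(cos φ + φ·sin φ) = 56.207108·(0.90091044 + 0.44893359·0.43400504) = 61.588932
y = r_b·(sin φ − φ·cos φ) = 56.207108·(0.43400504 − 0.44893359·0.90091044) = 1.661262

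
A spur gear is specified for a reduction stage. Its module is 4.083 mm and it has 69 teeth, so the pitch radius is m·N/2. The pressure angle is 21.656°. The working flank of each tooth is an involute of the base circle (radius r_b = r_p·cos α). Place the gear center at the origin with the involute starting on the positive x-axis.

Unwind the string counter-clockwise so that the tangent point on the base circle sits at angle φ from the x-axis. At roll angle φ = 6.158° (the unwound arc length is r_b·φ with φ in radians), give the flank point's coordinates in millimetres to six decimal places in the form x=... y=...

pitch radius r_p = m·N/2 = 4.083·69/2 = 140.863500
base radius r_b = r_p·cos α = 140.863500·cos 21.656° = 130.920825
roll angle φ = 6.158° = 0.10747738 rad
x = r_b·(cos φ + φ·sin φ) = 130.920825·(0.99422986 + 0.10747738·0.10727058) = 131.674801
y = r_b·(sin φ − φ·cos φ) = 130.920825·(0.10727058 − 0.10747738·0.99422986) = 0.054117

x=131.674801 y=0.054117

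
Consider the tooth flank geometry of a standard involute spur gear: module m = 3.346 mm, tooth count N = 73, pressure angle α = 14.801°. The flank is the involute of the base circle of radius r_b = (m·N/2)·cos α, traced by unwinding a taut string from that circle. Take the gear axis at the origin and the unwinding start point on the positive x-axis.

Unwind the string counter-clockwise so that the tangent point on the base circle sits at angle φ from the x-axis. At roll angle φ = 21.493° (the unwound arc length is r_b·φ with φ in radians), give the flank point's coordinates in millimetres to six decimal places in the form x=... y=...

pitch radius r_p = m·N/2 = 3.346·73/2 = 122.129000
base radius r_b = r_p·cos α = 122.129000·cos 14.801° = 118.076629
roll angle φ = 21.493° = 0.37512362 rad
x = r_b·(cos φ + φ·sin φ) = 118.076629·(0.93046234 + 0.37512362·0.36638755) = 126.094382
y = r_b·(sin φ − φ·cos φ) = 118.076629·(0.36638755 − 0.37512362·0.93046234) = 2.048530

x=126.094382 y=2.048530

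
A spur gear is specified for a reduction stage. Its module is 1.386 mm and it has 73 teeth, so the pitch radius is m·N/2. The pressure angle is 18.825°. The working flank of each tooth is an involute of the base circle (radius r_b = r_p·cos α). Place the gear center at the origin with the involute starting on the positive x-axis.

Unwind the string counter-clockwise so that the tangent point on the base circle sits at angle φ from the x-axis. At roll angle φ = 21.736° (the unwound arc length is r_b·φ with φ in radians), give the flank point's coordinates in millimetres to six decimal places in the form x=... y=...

x=51.205537 y=0.858949

pitch radius r_p = m·N/2 = 1.386·73/2 = 50.589000
base radius r_b = r_p·cos α = 50.589000·cos 18.825° = 47.882921
roll angle φ = 21.736° = 0.37936477 rad
x = r_b·(cos φ + φ·sin φ) = 47.882921·(0.92890007 + 0.37936477·0.37033048) = 51.205537
y = r_b·(sin φ − φ·cos φ) = 47.882921·(0.37033048 − 0.37936477·0.92890007) = 0.858949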